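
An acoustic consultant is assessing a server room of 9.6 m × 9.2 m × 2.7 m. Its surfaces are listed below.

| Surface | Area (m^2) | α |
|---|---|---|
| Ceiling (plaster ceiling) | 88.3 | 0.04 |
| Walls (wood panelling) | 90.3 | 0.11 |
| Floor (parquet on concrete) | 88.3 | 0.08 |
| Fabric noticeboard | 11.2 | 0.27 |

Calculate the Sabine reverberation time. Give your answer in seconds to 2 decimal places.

Summing Sᵢαᵢ: 3.532 + 9.933 + 7.064 + 3.024 → A = 23.553 sabins.
Volume V = 9.6 × 9.2 × 2.7 = 238.464 m³.
RT60 = 0.161 · V / A = 0.161 × 238.464 / 23.553 = 1.63 s.

1.63 seconds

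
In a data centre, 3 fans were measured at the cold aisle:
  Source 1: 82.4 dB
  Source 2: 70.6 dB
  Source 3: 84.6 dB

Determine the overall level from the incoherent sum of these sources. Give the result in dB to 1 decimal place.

86.8 dB

Sum in the linear (power) domain: Σ 10^(Lᵢ/10) = 10^(82.4/10) + 10^(70.6/10) + 10^(84.6/10) = 4.737e+08.
Combined level = 10 log₁₀(4.737e+08) = 86.8 dB.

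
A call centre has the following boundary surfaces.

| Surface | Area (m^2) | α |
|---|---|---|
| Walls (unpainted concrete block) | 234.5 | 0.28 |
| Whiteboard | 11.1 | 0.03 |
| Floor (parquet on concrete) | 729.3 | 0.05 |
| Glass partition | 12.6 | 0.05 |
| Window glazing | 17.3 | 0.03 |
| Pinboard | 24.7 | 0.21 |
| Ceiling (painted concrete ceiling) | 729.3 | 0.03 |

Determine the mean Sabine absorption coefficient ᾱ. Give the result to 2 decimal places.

S = Σ Sᵢ = 234.5 + 11.1 + 729.3 + 12.6 + 17.3 + 24.7 + 729.3 = 1758.8 m^2.
A = 234.5·0.28 + 11.1·0.03 + 729.3·0.05 + 12.6·0.05 + 17.3·0.03 + 24.7·0.21 + 729.3·0.03 = 130.673 sabins.
ᾱ = A/S = 0.07.

0.07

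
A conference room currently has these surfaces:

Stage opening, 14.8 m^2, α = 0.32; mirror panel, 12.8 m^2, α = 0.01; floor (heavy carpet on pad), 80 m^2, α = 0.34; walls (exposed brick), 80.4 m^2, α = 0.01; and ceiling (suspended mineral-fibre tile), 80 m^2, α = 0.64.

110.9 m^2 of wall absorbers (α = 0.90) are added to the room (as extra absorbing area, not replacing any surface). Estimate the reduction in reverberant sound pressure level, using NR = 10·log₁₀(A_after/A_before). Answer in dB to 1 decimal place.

Equivalent absorption area: A_before = 14.8×0.32 + 12.8×0.01 + 80×0.34 + 80.4×0.01 + 80×0.64 = 84.068 m^2.
Added absorption = 110.9 × 0.90 = 99.810 sabins.
New total A_after = 183.878 sabins.
Reduction = 10 log₁₀(A_after/A_before) = 10 log₁₀(2.1873) = 3.4 dB.

3.4 dB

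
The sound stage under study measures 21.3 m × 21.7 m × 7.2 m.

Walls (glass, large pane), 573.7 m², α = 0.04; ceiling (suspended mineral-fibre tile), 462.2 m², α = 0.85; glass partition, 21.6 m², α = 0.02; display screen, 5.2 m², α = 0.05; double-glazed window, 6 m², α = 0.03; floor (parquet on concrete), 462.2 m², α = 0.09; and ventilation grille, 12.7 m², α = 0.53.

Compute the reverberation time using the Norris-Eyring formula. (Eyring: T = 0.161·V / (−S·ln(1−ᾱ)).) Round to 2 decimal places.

S = Σ Sᵢ = 1543.6 m².
Σ(Sᵢαᵢ) = 573.7·0.04 + 462.2·0.85 + 21.6·0.02 + 5.2·0.05 + 6·0.03 + 462.2·0.09 + 12.7·0.53 = 465.019.
ᾱ = 465.019 / 1543.6 = 0.3013.
Eyring denominator: −S ln(1−ᾱ) = 553.433.
V = 21.3 × 21.7 × 7.2 = 3327.912 m³.
RT60 = 0.161 × 3327.912 / 553.433 = 0.97 s.

0.97 sec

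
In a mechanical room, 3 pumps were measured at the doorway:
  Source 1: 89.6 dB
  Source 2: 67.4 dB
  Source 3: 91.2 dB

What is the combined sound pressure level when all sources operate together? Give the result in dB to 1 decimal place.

93.5 dB

Converting to relative power and adding: 10^(89.6/10) + 10^(67.4/10) + 10^(91.2/10) = 2.236e+09.
Combined level = 10 log₁₀(2.236e+09) = 93.5 dB.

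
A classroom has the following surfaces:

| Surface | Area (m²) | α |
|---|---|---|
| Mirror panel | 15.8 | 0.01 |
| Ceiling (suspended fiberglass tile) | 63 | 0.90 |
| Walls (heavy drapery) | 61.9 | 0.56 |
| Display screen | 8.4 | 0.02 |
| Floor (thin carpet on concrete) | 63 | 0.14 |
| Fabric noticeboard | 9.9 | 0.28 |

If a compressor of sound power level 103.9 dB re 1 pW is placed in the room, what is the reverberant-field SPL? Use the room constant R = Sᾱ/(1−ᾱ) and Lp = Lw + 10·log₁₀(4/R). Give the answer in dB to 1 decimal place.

87.1 dB

A = 103.282 sabins; S = 222.0 m².
ᾱ = 103.282/222.0 = 0.4652; R = Sᾱ/(1−ᾱ) = 103.282/(1−0.4652) = 193.123 m².
Lp = Lw + 10 log₁₀(4/R) = 103.9 -16.84 = 87.1 dB.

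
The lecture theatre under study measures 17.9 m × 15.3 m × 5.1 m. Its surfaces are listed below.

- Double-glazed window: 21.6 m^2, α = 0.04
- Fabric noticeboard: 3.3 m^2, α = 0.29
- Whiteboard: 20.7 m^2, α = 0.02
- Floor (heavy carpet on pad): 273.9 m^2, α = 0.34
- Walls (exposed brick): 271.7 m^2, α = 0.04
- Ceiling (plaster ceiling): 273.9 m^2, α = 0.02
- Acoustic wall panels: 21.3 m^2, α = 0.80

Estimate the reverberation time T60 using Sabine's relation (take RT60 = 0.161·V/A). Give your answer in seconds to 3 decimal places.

1.747 sec

Summing Sᵢαᵢ: 0.864 + 0.957 + 0.414 + 93.126 + 10.868 + 5.478 + 17.040 → A = 128.747 sabins.
Volume V = 17.9 × 15.3 × 5.1 = 1396.737 m³.
T = 0.161 V/A = 0.161·1396.737/128.747 = 1.747 s.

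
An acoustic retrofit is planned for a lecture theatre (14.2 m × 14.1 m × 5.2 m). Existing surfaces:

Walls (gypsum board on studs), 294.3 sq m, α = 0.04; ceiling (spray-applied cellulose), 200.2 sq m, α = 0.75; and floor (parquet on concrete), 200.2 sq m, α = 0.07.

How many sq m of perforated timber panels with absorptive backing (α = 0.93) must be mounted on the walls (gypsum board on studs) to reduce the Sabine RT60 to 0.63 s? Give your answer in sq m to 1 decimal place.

Equivalent absorption area: A₁ = 294.3*0.04 + 200.2*0.75 + 200.2*0.07 = 175.936 sq m.
V = 1041.144 m³. Target absorption A₂ = 0.161 × 1041.144 / 0.63 = 266.070 sabins.
Absorption to add: 266.070 − 175.936 = 90.134 sabins.
Net gain per sq m: Δα = 0.93 − 0.04 = 0.89.
Panel area = 90.134 / 0.89 = 101.3 sq m.

101.3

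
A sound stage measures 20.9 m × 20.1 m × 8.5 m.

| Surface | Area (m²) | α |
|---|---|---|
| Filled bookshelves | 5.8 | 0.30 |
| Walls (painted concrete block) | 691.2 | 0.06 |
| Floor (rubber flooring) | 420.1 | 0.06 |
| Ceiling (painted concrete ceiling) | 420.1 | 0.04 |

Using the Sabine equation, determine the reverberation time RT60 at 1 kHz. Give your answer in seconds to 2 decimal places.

Summing Sᵢαᵢ: 1.740 + 41.472 + 25.206 + 16.804 → A = 85.222 sabins.
Room volume: 3570.765 m³.
Sabine: RT60 = 0.161 × 3570.765 / 85.222 = 6.75 s.

6.75 sec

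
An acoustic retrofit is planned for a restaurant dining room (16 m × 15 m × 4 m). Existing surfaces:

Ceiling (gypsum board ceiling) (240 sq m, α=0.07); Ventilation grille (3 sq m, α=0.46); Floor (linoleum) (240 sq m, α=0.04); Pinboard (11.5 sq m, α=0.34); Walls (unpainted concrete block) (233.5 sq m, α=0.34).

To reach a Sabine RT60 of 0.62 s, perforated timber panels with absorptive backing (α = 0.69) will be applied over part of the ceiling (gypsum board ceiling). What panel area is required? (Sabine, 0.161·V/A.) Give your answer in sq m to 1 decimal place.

222.9

Equivalent absorption area: A₁ = 240*0.07 + 3*0.46 + 240*0.04 + 11.5*0.34 + 233.5*0.34 = 111.080 sq m.
Required A₂ = 0.161·960/0.62 = 249.290 sabins.
ΔA needed = 249.290 − 111.080 = 138.210 sabins.
Net gain per sq m: Δα = 0.69 − 0.07 = 0.62.
Area = ΔA/Δα = 138.210/0.62 = 222.9 sq m.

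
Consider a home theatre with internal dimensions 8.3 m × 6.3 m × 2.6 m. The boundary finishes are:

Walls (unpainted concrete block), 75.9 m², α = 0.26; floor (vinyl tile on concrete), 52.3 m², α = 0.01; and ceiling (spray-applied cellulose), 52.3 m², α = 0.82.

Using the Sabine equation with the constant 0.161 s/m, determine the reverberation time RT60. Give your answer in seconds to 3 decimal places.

0.347 s

A = Σ Sᵢαᵢ = 75.9×0.26 + 52.3×0.01 + 52.3×0.82 = 63.143 sabins.
Volume V = 8.3 × 6.3 × 2.6 = 135.954 m³.
Sabine: RT60 = 0.161 × 135.954 / 63.143 = 0.347 s.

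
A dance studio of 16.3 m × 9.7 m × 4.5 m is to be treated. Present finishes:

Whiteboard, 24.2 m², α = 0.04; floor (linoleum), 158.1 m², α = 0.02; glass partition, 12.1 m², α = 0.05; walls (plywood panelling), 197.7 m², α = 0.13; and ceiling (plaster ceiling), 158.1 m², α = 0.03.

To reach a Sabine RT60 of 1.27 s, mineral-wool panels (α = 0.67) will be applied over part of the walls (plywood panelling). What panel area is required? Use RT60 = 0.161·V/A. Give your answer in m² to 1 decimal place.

Total absorption A₁ = 24.2·0.04 + 158.1·0.02 + 12.1·0.05 + 197.7·0.13 + 158.1·0.03
  = 0.968 + 3.162 + 0.605 + 25.701 + 4.743 = 35.179 m² sabins.
Required A₂ = 0.161·711.495/1.27 = 90.197 sabins.
ΔA needed = 90.197 − 35.179 = 55.018 sabins.
Each m² of panel replacing the walls (plywood panelling) adds (0.67 − 0.13) = 0.54 sabins.
Panel area = 55.018 / 0.54 = 101.9 m².

101.9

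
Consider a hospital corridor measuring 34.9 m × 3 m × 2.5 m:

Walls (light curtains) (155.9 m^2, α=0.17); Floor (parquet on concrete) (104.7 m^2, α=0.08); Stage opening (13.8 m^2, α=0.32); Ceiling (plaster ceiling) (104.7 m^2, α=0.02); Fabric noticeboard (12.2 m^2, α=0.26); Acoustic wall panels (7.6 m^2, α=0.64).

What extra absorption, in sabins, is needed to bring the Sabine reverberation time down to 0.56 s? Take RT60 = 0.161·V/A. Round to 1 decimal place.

25.8 sabins

Equivalent absorption area: A₁ = 155.9*0.17 + 104.7*0.08 + 13.8*0.32 + 104.7*0.02 + 12.2*0.26 + 7.6*0.64 = 49.425 m^2.
Target A₂ = 0.161·261.75/0.56 = 75.253 sabins (V = 261.75 m³).
Additional absorption ΔA = 75.253 − 49.425 = 25.8 sabins.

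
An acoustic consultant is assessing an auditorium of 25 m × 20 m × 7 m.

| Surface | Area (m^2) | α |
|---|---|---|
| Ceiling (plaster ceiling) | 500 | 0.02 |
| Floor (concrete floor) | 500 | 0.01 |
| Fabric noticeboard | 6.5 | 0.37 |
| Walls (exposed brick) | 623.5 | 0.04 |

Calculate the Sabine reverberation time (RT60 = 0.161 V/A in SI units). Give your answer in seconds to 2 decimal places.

Equivalent absorption area: A = 500×0.02 + 500×0.01 + 6.5×0.37 + 623.5×0.04 = 42.345 m^2.
V = 25·20·7 = 3500 m³.
Sabine: RT60 = 0.161 × 3500 / 42.345 = 13.31 s.

13.31 s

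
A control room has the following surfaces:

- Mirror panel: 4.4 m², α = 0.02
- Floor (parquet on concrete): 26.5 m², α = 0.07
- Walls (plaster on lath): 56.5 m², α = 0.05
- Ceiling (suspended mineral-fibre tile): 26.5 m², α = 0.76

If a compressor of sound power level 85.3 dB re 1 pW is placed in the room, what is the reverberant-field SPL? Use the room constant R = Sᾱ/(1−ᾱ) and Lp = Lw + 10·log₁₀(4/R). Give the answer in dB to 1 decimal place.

76.3 dB

Σ(Sᵢαᵢ) = 4.4×0.02 + 26.5×0.07 + 56.5×0.05 + 26.5×0.76 = 24.908; total area S = 113.9 m².
ᾱ = 0.2187, so room constant R = A/(1−ᾱ) = 31.880 m².
Lp = 85.3 + 10·log₁₀(4/31.880) = 85.3 + (-9.01) = 76.3 dB.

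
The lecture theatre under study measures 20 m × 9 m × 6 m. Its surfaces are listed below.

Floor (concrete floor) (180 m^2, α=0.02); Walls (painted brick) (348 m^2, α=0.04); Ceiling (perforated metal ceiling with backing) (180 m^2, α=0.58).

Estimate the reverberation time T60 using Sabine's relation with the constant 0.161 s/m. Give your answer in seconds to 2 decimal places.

Summing Sᵢαᵢ: 3.600 + 13.920 + 104.400 → A = 121.920 sabins.
Volume V = 20 × 9 × 6 = 1080 m³.
Sabine: RT60 = 0.161 × 1080 / 121.920 = 1.43 s.

1.43 s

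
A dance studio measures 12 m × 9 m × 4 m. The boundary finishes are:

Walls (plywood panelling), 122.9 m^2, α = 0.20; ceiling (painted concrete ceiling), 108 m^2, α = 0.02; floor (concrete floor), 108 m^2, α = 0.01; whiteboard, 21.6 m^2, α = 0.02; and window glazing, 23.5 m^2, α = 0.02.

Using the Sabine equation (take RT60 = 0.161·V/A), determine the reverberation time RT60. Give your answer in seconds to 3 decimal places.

Summing Sᵢαᵢ: 24.580 + 2.160 + 1.080 + 0.432 + 0.470 → A = 28.722 sabins.
Room volume: 432 m³.
T = 0.161 V/A = 0.161·432/28.722 = 2.422 s.

2.422 s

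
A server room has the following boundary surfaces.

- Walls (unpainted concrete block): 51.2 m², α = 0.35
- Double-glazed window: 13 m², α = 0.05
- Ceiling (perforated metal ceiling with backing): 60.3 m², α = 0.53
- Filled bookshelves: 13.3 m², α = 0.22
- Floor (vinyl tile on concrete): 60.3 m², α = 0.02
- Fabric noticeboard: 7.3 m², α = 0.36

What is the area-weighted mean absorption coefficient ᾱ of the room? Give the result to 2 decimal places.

0.28

S = Σ Sᵢ = 51.2 + 13 + 60.3 + 13.3 + 60.3 + 7.3 = 205.4 m².
Σ(Sᵢαᵢ) = 51.2×0.35 + 13×0.05 + 60.3×0.53 + 13.3×0.22 + 60.3×0.02 + 7.3×0.36 = 57.289.
ᾱ = 57.289 / 205.4 = 0.28.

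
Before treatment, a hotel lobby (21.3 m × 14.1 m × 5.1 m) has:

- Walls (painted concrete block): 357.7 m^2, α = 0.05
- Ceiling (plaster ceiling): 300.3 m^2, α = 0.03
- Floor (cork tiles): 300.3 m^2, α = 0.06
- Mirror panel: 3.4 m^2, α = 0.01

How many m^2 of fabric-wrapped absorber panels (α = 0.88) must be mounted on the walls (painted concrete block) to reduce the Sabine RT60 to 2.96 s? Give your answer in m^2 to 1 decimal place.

46.2

Summing Sᵢαᵢ: 17.885 + 9.009 + 18.018 + 0.034 → A₁ = 44.946 sabins.
Required A₂ = 0.161·1531.683/2.96 = 83.311 sabins.
Absorption to add: 83.311 − 44.946 = 38.365 sabins.
Net gain per m^2: Δα = 0.88 − 0.05 = 0.83.
Area = ΔA/Δα = 38.365/0.83 = 46.2 m^2.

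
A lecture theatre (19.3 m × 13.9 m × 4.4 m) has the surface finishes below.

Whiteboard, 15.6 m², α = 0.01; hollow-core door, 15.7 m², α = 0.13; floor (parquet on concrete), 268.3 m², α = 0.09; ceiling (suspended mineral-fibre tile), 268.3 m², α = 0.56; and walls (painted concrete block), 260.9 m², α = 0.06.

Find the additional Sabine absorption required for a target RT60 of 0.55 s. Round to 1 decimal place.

Summing Sᵢαᵢ: 0.156 + 2.041 + 24.147 + 150.248 + 15.654 → A₁ = 192.246 sabins.
For T = 0.55 s, need A₂ = 0.161·V/T = 0.161·1180.388/0.55 = 345.532 sabins.
ΔA = A₂ − A₁ = 345.532 − 192.246 = 153.3 sabins.

153.3 sabins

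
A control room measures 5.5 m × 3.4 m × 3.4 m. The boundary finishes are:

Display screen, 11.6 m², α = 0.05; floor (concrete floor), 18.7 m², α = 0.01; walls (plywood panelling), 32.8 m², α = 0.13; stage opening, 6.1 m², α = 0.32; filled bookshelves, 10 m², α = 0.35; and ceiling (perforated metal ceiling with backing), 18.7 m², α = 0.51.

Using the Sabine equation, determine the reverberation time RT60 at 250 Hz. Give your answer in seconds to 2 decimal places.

Summing Sᵢαᵢ: 0.580 + 0.187 + 4.264 + 1.952 + 3.500 + 9.537 → A = 20.020 sabins.
Volume V = 5.5 × 3.4 × 3.4 = 63.58 m³.
T = 0.161 V/A = 0.161·63.58/20.020 = 0.51 s.

0.51 s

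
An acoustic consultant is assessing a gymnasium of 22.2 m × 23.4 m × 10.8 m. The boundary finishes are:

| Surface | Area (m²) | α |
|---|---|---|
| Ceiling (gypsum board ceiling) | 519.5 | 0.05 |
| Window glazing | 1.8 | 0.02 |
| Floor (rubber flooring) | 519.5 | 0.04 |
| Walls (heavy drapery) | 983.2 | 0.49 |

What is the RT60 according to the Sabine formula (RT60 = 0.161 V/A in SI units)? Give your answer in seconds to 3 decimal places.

1.709 seconds

A = Σ Sᵢαᵢ = 519.5*0.05 + 1.8*0.02 + 519.5*0.04 + 983.2*0.49 = 528.559 sabins.
Room volume: 5610.384 m³.
RT60 = 0.161 · V / A = 0.161 × 5610.384 / 528.559 = 1.709 s.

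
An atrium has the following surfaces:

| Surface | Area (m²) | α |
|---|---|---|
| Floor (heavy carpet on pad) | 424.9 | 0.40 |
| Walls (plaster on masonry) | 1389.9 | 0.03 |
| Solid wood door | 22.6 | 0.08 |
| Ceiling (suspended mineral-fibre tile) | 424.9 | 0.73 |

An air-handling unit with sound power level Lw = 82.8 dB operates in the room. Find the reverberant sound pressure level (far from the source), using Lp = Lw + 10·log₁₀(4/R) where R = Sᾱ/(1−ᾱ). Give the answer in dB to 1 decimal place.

Σ(Sᵢαᵢ) = 424.9×0.40 + 1389.9×0.03 + 22.6×0.08 + 424.9×0.73 = 523.642; total area S = 2262.3 m².
ᾱ = 523.642/2262.3 = 0.2315; R = Sᾱ/(1−ᾱ) = 523.642/(1−0.2315) = 681.382 m².
Lp = Lw + 10 log₁₀(4/R) = 82.8 -22.31 = 60.5 dB.

60.5 dB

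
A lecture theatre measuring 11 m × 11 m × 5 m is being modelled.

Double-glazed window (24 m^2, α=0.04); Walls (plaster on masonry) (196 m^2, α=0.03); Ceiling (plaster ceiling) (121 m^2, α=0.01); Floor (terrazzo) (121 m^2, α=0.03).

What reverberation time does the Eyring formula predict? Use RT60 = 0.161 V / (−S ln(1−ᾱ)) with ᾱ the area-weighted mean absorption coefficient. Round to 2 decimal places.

8.23 sec

S = Σ Sᵢ = 462.0 m^2.
Absorption A = 24·0.04 + 196·0.03 + 121·0.01 + 121·0.03 = 11.680 sabins.
ᾱ = 11.680 / 462.0 = 0.0253.
Eyring denominator: −S ln(1−ᾱ) = 11.839.
V = 11 × 11 × 5 = 605 m³.
T = 0.161·V/[−S·ln(1−ᾱ)] = 0.161·605/11.839 = 8.23 s.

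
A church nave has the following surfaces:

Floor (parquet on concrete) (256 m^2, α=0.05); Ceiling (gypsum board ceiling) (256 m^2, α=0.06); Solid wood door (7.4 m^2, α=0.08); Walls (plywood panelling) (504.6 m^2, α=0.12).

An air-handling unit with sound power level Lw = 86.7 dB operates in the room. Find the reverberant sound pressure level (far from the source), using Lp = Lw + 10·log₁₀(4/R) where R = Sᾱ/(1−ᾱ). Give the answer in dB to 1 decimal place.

72.8 dB

A = 89.304 sabins; S = 1024.0 m^2.
ᾱ = 0.0872, so room constant R = A/(1−ᾱ) = 97.835 m^2.
Lp = 86.7 + 10·log₁₀(4/97.835) = 86.7 + (-13.88) = 72.8 dB.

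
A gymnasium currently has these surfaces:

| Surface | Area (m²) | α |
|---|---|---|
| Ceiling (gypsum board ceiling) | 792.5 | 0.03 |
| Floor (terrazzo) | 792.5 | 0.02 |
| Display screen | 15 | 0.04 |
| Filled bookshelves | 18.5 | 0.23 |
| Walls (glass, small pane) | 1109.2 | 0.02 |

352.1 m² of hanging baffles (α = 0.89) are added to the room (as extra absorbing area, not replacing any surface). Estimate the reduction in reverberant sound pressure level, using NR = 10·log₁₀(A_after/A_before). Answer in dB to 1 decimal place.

A_before = Σ Sᵢαᵢ = 792.5*0.03 + 792.5*0.02 + 15*0.04 + 18.5*0.23 + 1109.2*0.02 = 66.664 sabins.
Treatment contributes 352.1·0.89 = 313.369 sabins.
A_after = 66.664 + 313.369 = 380.033 sabins.
NR = 10·log₁₀(380.033/66.664) = 7.6 dB.

7.6 dB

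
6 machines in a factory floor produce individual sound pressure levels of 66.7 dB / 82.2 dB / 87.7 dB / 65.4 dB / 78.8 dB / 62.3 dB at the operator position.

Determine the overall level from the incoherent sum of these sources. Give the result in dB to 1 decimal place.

Converting to relative power and adding: 10^(66.7/10) + 10^(82.2/10) + 10^(87.7/10) + 10^(65.4/10) + 10^(78.8/10) + 10^(62.3/10) = 8.405e+08.
Combined level = 10 log₁₀(8.405e+08) = 89.2 dB.

89.2 dB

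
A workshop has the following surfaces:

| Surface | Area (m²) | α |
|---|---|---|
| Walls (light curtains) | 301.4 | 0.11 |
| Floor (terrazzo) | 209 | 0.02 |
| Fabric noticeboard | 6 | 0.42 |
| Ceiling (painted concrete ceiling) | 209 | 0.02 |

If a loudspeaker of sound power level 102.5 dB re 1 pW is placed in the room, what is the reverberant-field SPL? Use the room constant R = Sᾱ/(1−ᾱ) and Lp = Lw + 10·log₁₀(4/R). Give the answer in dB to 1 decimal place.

Σ(Sᵢαᵢ) = 301.4×0.11 + 209×0.02 + 6×0.42 + 209×0.02 = 44.034; total area S = 725.4 m².
ᾱ = 0.0607, so room constant R = A/(1−ᾱ) = 46.880 m².
Lp = Lw + 10 log₁₀(4/R) = 102.5 -10.69 = 91.8 dB.

91.8 dB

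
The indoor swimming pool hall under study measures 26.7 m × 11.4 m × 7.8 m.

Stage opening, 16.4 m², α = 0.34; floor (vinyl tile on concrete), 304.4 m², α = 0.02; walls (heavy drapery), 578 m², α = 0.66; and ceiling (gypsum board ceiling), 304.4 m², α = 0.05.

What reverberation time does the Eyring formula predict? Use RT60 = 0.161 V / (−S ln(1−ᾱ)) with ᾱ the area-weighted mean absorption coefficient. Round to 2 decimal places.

Total surface area S = 16.4 + 304.4 + 578 + 304.4 = 1203.2 m².
Σ(Sᵢαᵢ) = 16.4·0.34 + 304.4·0.02 + 578·0.66 + 304.4·0.05 = 408.364.
ᾱ = 408.364 / 1203.2 = 0.3394.
−S·ln(1−ᾱ) = −1203.2 × ln(1 − 0.3394) = 498.855.
V = 26.7 × 11.4 × 7.8 = 2374.164 m³.
T = 0.161·V/[−S·ln(1−ᾱ)] = 0.161·2374.164/498.855 = 0.77 s.

0.77 s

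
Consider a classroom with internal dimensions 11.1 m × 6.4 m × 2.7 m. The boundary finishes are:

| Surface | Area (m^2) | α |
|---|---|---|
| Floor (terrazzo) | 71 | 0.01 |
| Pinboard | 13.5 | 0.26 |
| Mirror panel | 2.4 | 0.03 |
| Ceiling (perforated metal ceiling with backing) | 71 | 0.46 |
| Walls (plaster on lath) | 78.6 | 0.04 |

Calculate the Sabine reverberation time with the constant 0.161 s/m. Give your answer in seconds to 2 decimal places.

Equivalent absorption area: A = 71×0.01 + 13.5×0.26 + 2.4×0.03 + 71×0.46 + 78.6×0.04 = 40.096 m^2.
V = 11.1·6.4·2.7 = 191.808 m³.
T = 0.161 V/A = 0.161·191.808/40.096 = 0.77 s.

0.77 seconds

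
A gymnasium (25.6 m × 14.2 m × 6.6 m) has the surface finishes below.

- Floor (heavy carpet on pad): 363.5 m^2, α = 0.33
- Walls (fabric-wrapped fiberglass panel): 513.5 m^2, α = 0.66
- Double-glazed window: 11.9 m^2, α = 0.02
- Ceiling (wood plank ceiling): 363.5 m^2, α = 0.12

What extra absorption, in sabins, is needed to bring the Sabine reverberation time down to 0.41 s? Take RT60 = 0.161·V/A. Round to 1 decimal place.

439.4 sabins

Equivalent absorption area: A₁ = 363.5×0.33 + 513.5×0.66 + 11.9×0.02 + 363.5×0.12 = 502.723 m^2.
Target A₂ = 0.161·2399.232/0.41 = 942.137 sabins (V = 2399.232 m³).
Additional absorption ΔA = 942.137 − 502.723 = 439.4 sabins.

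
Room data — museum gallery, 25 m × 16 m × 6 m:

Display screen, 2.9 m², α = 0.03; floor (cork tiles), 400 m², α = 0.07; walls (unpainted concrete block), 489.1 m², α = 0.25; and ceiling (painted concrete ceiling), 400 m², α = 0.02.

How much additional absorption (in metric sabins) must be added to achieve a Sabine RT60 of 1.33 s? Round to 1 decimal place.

132.2 sabins

Equivalent absorption area: A₁ = 2.9·0.03 + 400·0.07 + 489.1·0.25 + 400·0.02 = 158.362 m².
V = 2400 m³. Required absorption A₂ = 0.161 × 2400 / 1.33 = 290.526 sabins.
Additional absorption ΔA = 290.526 − 158.362 = 132.2 sabins.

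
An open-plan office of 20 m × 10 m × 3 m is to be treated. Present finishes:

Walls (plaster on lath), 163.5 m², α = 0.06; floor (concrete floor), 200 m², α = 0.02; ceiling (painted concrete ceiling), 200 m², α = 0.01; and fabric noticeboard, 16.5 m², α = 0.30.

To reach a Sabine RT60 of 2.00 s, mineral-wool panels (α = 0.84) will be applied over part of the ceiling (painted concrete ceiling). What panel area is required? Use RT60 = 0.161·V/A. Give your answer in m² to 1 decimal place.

A₁ = Σ Sᵢαᵢ = 163.5*0.06 + 200*0.02 + 200*0.01 + 16.5*0.30 = 20.760 sabins.
Required A₂ = 0.161·600/2.00 = 48.300 sabins.
Absorption to add: 48.300 − 20.760 = 27.540 sabins.
Each m² of panel replacing the ceiling (painted concrete ceiling) adds (0.84 − 0.01) = 0.83 sabins.
Panel area = 27.540 / 0.83 = 33.2 m².

33.2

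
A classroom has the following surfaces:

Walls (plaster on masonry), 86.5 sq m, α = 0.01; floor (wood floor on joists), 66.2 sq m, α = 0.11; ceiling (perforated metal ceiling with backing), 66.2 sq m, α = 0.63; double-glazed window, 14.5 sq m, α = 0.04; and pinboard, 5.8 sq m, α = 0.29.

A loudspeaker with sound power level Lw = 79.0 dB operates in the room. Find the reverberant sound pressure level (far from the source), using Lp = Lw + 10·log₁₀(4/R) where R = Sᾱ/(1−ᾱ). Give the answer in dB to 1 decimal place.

66.8 dB

Σ(Sᵢαᵢ) = 86.5·0.01 + 66.2·0.11 + 66.2·0.63 + 14.5·0.04 + 5.8·0.29 = 52.115; total area S = 239.2 sq m.
ᾱ = 0.2179, so room constant R = A/(1−ᾱ) = 66.635 sq m.
Lp = 79.0 + 10·log₁₀(4/66.635) = 79.0 + (-12.22) = 66.8 dB.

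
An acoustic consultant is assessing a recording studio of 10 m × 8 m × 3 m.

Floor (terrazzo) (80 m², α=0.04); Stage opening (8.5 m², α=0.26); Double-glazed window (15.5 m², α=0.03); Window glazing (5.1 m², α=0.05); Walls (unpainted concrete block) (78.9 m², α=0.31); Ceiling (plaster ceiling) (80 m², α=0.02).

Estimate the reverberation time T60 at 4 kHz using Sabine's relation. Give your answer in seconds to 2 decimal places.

Total absorption A = 80×0.04 + 8.5×0.26 + 15.5×0.03 + 5.1×0.05 + 78.9×0.31 + 80×0.02
  = 3.200 + 2.210 + 0.465 + 0.255 + 24.459 + 1.600 = 32.189 m² sabins.
Room volume: 240 m³.
Sabine: RT60 = 0.161 × 240 / 32.189 = 1.20 s.

1.20 s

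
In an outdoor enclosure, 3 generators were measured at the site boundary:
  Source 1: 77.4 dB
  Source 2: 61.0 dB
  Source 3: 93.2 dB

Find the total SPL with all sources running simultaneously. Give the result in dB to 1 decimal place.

93.3 dB

Σ 10^(Lᵢ/10) = 2.146e+09.
Combined level = 10 log₁₀(2.146e+09) = 93.3 dB.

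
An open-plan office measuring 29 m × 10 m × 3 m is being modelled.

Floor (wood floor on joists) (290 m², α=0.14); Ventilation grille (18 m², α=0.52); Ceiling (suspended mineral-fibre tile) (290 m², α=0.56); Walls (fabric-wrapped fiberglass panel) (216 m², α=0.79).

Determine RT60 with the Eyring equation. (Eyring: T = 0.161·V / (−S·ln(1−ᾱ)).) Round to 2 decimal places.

0.27 sec

Total surface area S = 290 + 18 + 290 + 216 = 814.0 m².
Σ(Sᵢαᵢ) = 290·0.14 + 18·0.52 + 290·0.56 + 216·0.79 = 383.000.
Mean coefficient ᾱ = A/S = 0.4705.
Eyring denominator: −S ln(1−ᾱ) = 517.559.
V = 29 × 10 × 3 = 870 m³.
RT60 = 0.161 × 870 / 517.559 = 0.27 s.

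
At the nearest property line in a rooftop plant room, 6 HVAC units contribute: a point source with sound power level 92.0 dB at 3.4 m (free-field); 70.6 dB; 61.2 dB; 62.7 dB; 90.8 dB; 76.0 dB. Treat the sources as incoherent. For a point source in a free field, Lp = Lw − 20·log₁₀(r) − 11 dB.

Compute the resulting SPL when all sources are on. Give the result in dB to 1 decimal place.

Source at 3.4 m: Lp = 92.0 − 20·log₁₀(3.4) − 11 = 70.4 dB.
Sum in the linear (power) domain: Σ 10^(Lᵢ/10) = 10^(70.4/10) + 10^(70.6/10) + 10^(61.2/10) + 10^(62.7/10) + 10^(90.8/10) + 10^(76.0/10) = 1.268e+09.
Back to dB: 10·log₁₀ Σ = 91.0 dB.

91.0 dB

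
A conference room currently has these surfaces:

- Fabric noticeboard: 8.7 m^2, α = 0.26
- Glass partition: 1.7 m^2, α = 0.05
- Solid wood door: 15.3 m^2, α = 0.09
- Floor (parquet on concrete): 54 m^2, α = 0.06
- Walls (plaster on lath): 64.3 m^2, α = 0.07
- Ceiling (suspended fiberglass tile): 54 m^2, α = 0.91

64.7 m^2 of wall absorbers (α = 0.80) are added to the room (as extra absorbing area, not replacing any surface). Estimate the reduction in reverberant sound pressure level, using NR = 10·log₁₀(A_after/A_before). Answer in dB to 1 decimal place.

Equivalent absorption area: A_before = 8.7*0.26 + 1.7*0.05 + 15.3*0.09 + 54*0.06 + 64.3*0.07 + 54*0.91 = 60.605 m^2.
Added absorption = 64.7 × 0.80 = 51.760 sabins.
A_after = 60.605 + 51.760 = 112.365 sabins.
Reduction = 10 log₁₀(A_after/A_before) = 10 log₁₀(1.8541) = 2.7 dB.

2.7 dB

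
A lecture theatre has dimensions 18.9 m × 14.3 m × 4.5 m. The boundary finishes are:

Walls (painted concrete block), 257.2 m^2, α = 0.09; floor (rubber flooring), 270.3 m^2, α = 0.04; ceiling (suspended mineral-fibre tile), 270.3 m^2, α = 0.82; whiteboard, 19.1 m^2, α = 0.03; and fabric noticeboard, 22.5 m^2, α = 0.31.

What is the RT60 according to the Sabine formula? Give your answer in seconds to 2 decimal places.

Total absorption A = 257.2*0.09 + 270.3*0.04 + 270.3*0.82 + 19.1*0.03 + 22.5*0.31
  = 23.148 + 10.812 + 221.646 + 0.573 + 6.975 = 263.154 m^2 sabins.
Volume V = 18.9 × 14.3 × 4.5 = 1216.215 m³.
RT60 = 0.161 · V / A = 0.161 × 1216.215 / 263.154 = 0.74 s.

0.74 s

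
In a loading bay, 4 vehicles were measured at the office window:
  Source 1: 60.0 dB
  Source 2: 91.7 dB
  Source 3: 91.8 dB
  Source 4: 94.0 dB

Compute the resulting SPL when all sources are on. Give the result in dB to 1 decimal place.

Sum in the linear (power) domain: Σ 10^(Lᵢ/10) = 10^(60.0/10) + 10^(91.7/10) + 10^(91.8/10) + 10^(94.0/10) = 5.506e+09.
L_total = 10·log₁₀(5.506e+09) = 97.4 dB.

97.4 dB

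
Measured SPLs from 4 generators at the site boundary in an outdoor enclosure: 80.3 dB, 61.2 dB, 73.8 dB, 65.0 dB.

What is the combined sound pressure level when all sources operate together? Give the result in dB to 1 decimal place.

81.3 dB

Σ 10^(Lᵢ/10) = 1.356e+08.
L_total = 10·log₁₀(1.356e+08) = 81.3 dB.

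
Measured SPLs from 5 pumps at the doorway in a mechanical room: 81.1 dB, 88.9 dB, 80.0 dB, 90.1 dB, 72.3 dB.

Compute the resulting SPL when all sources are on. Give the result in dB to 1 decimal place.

Σ 10^(Lᵢ/10) = 2.045e+09.
Back to dB: 10·log₁₀ Σ = 93.1 dB.

93.1 dB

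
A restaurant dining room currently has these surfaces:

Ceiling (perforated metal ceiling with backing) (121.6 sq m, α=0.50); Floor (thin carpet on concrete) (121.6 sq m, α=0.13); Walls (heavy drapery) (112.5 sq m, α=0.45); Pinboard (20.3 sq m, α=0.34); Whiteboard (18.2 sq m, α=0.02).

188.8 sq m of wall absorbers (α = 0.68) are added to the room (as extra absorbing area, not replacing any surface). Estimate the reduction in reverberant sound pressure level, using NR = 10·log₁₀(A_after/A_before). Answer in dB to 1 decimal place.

Equivalent absorption area: A_before = 121.6·0.50 + 121.6·0.13 + 112.5·0.45 + 20.3·0.34 + 18.2·0.02 = 134.499 sq m.
Treatment contributes 188.8·0.68 = 128.384 sabins.
New total A_after = 262.883 sabins.
NR = 10·log₁₀(262.883/134.499) = 2.9 dB.

2.9 dB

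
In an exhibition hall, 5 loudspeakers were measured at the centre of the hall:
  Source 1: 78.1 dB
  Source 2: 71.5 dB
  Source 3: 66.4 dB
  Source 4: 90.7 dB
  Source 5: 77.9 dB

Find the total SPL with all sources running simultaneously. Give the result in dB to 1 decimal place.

Σ 10^(Lᵢ/10) = 1.32e+09.
Back to dB: 10·log₁₀ Σ = 91.2 dB.

91.2 dB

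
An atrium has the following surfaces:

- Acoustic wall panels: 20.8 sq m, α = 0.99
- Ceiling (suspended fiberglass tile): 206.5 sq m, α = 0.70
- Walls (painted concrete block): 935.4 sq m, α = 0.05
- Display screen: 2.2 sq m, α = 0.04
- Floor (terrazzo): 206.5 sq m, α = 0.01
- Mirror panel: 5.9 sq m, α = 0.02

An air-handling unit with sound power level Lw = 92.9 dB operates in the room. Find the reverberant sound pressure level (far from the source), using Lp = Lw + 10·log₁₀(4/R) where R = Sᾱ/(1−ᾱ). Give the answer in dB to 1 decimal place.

74.9 dB

Σ(Sᵢαᵢ) = 20.8×0.99 + 206.5×0.70 + 935.4×0.05 + 2.2×0.04 + 206.5×0.01 + 5.9×0.02 = 214.183; total area S = 1377.3 sq m.
ᾱ = 214.183/1377.3 = 0.1555; R = Sᾱ/(1−ᾱ) = 214.183/(1−0.1555) = 253.621 sq m.
Lp = 92.9 + 10·log₁₀(4/253.621) = 92.9 + (-18.02) = 74.9 dB.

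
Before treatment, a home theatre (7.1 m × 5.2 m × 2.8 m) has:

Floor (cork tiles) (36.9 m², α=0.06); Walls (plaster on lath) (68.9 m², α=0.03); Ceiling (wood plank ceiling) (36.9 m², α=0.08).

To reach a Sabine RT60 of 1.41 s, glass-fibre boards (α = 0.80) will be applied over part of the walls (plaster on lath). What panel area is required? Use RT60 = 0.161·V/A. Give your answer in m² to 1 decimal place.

5.9

Total absorption A₁ = 36.9*0.06 + 68.9*0.03 + 36.9*0.08
  = 2.214 + 2.067 + 2.952 = 7.233 m² sabins.
V = 103.376 m³. Target absorption A₂ = 0.161 × 103.376 / 1.41 = 11.804 sabins.
Absorption to add: 11.804 − 7.233 = 4.571 sabins.
Net gain per m²: Δα = 0.80 − 0.03 = 0.77.
Panel area = 4.571 / 0.77 = 5.9 m².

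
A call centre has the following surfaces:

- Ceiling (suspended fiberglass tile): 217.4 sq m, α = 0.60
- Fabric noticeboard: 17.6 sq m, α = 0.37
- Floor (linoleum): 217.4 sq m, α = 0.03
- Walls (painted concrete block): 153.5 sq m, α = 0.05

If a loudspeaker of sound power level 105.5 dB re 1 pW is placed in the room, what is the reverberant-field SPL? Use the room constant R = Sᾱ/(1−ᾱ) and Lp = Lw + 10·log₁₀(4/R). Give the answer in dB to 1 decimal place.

A = 151.149 sabins; S = 605.9 sq m.
ᾱ = 151.149/605.9 = 0.2495; R = Sᾱ/(1−ᾱ) = 151.149/(1−0.2495) = 201.398 sq m.
Lp = Lw + 10 log₁₀(4/R) = 105.5 -17.02 = 88.5 dB.

88.5 dB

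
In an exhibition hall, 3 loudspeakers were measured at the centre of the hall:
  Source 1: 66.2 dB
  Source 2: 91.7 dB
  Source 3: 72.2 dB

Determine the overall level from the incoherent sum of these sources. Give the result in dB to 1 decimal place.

91.8 dB

Σ 10^(Lᵢ/10) = 1.5e+09.
Combined level = 10 log₁₀(1.5e+09) = 91.8 dB.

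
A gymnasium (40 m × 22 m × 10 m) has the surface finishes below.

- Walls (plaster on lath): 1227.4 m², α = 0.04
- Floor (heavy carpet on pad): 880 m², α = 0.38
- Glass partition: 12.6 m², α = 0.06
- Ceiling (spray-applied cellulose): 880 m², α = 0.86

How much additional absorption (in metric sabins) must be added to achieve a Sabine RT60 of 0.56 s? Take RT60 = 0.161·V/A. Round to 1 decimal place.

A₁ = Σ Sᵢαᵢ = 1227.4·0.04 + 880·0.38 + 12.6·0.06 + 880·0.86 = 1141.052 sabins.
Target A₂ = 0.161·8800/0.56 = 2530.000 sabins (V = 8800 m³).
ΔA = A₂ − A₁ = 2530.000 − 1141.052 = 1388.9 sabins.

1388.9 sabins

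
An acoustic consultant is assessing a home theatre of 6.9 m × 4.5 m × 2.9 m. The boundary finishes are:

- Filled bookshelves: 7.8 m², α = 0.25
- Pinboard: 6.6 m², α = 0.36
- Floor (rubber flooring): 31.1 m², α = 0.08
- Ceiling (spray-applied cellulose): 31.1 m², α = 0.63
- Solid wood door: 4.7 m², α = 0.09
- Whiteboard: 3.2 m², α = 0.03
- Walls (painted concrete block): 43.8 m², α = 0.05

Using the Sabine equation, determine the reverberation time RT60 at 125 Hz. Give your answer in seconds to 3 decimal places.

Summing Sᵢαᵢ: 1.950 + 2.376 + 2.488 + 19.593 + 0.423 + 0.096 + 2.190 → A = 29.116 sabins.
Room volume: 90.045 m³.
Sabine: RT60 = 0.161 × 90.045 / 29.116 = 0.498 s.

0.498 s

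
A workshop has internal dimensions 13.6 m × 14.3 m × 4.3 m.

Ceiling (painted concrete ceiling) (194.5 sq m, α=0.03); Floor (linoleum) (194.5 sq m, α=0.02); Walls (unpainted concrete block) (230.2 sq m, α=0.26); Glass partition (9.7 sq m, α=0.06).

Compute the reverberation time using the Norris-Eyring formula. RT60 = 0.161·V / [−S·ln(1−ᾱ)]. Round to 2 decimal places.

S = Σ Sᵢ = 628.9 sq m.
Σ(Sᵢαᵢ) = 194.5·0.03 + 194.5·0.02 + 230.2·0.26 + 9.7·0.06 = 70.159.
ᾱ = 70.159 / 628.9 = 0.1116.
Eyring denominator: −S ln(1−ᾱ) = 74.420.
V = 13.6 × 14.3 × 4.3 = 836.264 m³.
RT60 = 0.161 × 836.264 / 74.420 = 1.81 s.

1.81 sec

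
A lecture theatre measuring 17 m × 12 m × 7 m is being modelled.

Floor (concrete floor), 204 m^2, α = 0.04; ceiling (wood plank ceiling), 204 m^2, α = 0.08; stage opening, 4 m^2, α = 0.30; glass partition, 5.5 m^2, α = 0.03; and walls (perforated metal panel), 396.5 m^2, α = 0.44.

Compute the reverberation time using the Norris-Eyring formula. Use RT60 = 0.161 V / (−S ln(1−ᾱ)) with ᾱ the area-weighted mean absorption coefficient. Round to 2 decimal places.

1.00 seconds

S = Σ Sᵢ = 814.0 m^2.
Σ(Sᵢαᵢ) = 204×0.04 + 204×0.08 + 4×0.30 + 5.5×0.03 + 396.5×0.44 = 200.305.
Mean coefficient ᾱ = A/S = 0.2461.
−S·ln(1−ᾱ) = −814.0 × ln(1 − 0.2461) = 229.951.
V = 17 × 12 × 7 = 1428 m³.
RT60 = 0.161 × 1428 / 229.951 = 1.00 s.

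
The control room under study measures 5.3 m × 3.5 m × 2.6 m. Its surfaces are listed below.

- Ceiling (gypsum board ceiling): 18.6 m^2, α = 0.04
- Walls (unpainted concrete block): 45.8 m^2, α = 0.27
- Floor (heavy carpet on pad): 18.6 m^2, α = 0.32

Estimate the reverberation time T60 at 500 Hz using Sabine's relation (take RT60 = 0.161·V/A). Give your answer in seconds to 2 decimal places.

A = Σ Sᵢαᵢ = 18.6*0.04 + 45.8*0.27 + 18.6*0.32 = 19.062 sabins.
Volume V = 5.3 × 3.5 × 2.6 = 48.23 m³.
Sabine: RT60 = 0.161 × 48.23 / 19.062 = 0.41 s.

0.41 s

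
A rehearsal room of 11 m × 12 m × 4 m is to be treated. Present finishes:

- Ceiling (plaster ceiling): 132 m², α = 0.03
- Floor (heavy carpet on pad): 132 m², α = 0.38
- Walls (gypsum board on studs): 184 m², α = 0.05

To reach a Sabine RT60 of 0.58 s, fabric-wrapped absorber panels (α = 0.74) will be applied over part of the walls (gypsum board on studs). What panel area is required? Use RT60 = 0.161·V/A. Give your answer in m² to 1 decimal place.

120.6

Summing Sᵢαᵢ: 3.960 + 50.160 + 9.200 → A₁ = 63.320 sabins.
V = 528 m³. Target absorption A₂ = 0.161 × 528 / 0.58 = 146.566 sabins.
Absorption to add: 146.566 − 63.320 = 83.246 sabins.
Each m² of panel replacing the walls (gypsum board on studs) adds (0.74 − 0.05) = 0.69 sabins.
Area = ΔA/Δα = 83.246/0.69 = 120.6 m².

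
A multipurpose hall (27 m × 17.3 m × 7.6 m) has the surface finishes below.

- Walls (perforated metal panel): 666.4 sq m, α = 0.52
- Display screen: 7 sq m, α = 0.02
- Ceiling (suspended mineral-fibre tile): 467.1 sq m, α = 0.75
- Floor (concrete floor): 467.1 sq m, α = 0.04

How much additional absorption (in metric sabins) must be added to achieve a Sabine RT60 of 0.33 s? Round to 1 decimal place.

1016.3 sabins

A₁ = Σ Sᵢαᵢ = 666.4·0.52 + 7·0.02 + 467.1·0.75 + 467.1·0.04 = 715.677 sabins.
For T = 0.33 s, need A₂ = 0.161·V/T = 0.161·3549.96/0.33 = 1731.950 sabins.
Shortfall: 1731.950 − 715.677 = 1016.3 sabins.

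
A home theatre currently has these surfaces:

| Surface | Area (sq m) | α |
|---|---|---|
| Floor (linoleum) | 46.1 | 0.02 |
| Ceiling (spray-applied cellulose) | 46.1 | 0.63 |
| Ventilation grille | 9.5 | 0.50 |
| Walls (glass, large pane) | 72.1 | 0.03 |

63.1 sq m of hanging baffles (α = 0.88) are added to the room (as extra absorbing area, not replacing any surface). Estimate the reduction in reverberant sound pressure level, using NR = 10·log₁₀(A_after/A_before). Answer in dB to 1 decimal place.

4.0 dB

Summing Sᵢαᵢ: 0.922 + 29.043 + 4.750 + 2.163 → A_before = 36.878 sabins.
Treatment contributes 63.1·0.88 = 55.528 sabins.
A_after = 36.878 + 55.528 = 92.406 sabins.
NR = 10·log₁₀(92.406/36.878) = 4.0 dB.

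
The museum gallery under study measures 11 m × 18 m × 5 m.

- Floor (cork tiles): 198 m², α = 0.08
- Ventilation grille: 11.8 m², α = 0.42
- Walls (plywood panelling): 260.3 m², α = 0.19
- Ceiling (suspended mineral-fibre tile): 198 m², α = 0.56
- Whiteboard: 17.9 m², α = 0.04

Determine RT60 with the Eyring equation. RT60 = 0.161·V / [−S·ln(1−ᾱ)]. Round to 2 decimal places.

0.75 seconds

Total surface area S = 198 + 11.8 + 260.3 + 198 + 17.9 = 686.0 m².
Σ(Sᵢαᵢ) = 198·0.08 + 11.8·0.42 + 260.3·0.19 + 198·0.56 + 17.9·0.04 = 181.849.
Mean coefficient ᾱ = A/S = 0.2651.
Eyring denominator: −S ln(1−ᾱ) = 211.302.
V = 11 × 18 × 5 = 990 m³.
RT60 = 0.161 × 990 / 211.302 = 0.75 s.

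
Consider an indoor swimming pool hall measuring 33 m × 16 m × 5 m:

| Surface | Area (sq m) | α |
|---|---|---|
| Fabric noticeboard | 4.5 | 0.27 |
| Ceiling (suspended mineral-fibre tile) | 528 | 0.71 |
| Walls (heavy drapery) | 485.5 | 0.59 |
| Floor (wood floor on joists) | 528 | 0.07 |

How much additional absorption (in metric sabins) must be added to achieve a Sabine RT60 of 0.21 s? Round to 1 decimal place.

1324.5 sabins

Total absorption A₁ = 4.5×0.27 + 528×0.71 + 485.5×0.59 + 528×0.07
  = 1.215 + 374.880 + 286.445 + 36.960 = 699.500 sq m sabins.
For T = 0.21 s, need A₂ = 0.161·V/T = 0.161·2640/0.21 = 2024.000 sabins.
ΔA = A₂ − A₁ = 2024.000 − 699.500 = 1324.5 sabins.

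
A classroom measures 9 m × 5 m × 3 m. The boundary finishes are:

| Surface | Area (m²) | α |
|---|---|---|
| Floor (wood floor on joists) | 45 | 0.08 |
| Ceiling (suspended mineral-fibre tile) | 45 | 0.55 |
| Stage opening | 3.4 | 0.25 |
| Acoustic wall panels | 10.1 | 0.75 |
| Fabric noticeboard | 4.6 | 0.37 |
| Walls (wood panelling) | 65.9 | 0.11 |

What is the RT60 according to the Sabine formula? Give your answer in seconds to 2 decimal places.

0.48 seconds

Total absorption A = 45·0.08 + 45·0.55 + 3.4·0.25 + 10.1·0.75 + 4.6·0.37 + 65.9·0.11
  = 3.600 + 24.750 + 0.850 + 7.575 + 1.702 + 7.249 = 45.726 m² sabins.
Room volume: 135 m³.
T = 0.161 V/A = 0.161·135/45.726 = 0.48 s.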